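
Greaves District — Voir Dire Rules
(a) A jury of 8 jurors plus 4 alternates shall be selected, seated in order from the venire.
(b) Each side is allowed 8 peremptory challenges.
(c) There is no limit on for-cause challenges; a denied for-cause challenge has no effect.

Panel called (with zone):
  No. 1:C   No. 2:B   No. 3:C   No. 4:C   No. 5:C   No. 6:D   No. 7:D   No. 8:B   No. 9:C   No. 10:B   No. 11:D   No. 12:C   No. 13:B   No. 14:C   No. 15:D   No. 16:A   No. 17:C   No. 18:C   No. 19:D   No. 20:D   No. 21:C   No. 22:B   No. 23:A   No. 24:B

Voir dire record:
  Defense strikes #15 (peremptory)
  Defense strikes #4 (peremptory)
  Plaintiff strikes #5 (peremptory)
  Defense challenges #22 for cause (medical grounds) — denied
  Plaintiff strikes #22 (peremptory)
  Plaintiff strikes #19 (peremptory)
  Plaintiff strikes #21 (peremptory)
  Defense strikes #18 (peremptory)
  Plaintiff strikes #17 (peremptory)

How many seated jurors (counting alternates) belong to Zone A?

Removed: #4, #5, #15, #17, #18, #19, #21, #22.
Seated (12 incl. alternates): #1, #2, #3, #6, #7, #8, #9, #10, #11, #12, #13, #14.
None of those are in Zone A → 0.

0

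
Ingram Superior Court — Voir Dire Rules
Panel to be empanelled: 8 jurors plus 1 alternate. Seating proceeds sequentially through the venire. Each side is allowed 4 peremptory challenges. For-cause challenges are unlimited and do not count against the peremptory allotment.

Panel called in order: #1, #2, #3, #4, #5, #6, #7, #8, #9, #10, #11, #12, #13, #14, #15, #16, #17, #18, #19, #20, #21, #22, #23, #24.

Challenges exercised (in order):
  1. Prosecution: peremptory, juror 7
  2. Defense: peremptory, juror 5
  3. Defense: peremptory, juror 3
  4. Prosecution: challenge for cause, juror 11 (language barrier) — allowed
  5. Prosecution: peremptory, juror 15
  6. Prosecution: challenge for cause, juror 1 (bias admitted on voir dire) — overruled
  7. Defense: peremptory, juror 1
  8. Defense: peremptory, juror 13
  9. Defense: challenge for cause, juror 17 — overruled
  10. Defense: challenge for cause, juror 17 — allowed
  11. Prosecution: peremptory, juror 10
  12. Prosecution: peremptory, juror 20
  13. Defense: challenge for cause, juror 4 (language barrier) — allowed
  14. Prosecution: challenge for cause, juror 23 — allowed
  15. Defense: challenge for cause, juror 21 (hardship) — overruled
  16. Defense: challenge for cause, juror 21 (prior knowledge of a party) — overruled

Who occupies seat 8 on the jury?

18

Removed: #1, #3, #4, #5, #7, #10, #11, #13, #15, #17, #20, #23. (#21 stays — for-cause denied.)
Seating in order: seats 1–8 → #2, #6, #8, #9, #12, #14, #16, #18; alternates → #19.
So seat 8 is #18.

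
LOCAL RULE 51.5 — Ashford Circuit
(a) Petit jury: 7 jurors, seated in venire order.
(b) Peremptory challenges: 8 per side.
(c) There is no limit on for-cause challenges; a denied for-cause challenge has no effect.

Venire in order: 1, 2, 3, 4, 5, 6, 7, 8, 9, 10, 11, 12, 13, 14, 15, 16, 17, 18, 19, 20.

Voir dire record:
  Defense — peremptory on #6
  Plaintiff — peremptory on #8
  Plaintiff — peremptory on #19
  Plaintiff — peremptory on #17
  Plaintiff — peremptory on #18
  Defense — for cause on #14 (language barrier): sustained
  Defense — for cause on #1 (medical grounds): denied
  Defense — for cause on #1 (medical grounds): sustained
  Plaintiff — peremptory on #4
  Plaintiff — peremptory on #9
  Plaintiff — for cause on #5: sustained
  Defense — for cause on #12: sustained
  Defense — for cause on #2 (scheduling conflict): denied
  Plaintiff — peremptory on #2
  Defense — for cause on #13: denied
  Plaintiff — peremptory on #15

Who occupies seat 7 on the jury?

20

Removed: #1, #2, #4, #5, #6, #8, #9, #12, #14, #15, #17, #18, #19. (#13 stays — for-cause denied.)
Filling seats in venire order through position 7: #3, #7, #10, #11, #13, #16, #20.
So seat 7 is #20.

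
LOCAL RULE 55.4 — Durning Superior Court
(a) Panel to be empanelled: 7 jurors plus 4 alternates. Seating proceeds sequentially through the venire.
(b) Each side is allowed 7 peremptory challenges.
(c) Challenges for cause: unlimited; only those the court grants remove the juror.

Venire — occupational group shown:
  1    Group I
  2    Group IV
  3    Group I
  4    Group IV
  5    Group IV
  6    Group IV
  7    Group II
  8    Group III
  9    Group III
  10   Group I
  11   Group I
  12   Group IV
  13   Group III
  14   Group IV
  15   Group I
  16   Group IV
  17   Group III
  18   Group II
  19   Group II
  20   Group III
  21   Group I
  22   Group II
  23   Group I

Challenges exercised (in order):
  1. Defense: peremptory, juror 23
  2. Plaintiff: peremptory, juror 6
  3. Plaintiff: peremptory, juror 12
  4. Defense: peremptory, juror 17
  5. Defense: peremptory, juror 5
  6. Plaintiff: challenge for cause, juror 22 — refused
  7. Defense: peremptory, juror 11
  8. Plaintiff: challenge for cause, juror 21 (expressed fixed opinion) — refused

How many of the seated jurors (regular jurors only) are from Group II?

1

Removed: #5, #6, #11, #12, #17, #23.
Seated jurors 1–7: #1, #2, #3, #4, #7, #8, #9 (alternates #10, #13, #14, #15 not counted).
Of those, in Group II: #7 → 1.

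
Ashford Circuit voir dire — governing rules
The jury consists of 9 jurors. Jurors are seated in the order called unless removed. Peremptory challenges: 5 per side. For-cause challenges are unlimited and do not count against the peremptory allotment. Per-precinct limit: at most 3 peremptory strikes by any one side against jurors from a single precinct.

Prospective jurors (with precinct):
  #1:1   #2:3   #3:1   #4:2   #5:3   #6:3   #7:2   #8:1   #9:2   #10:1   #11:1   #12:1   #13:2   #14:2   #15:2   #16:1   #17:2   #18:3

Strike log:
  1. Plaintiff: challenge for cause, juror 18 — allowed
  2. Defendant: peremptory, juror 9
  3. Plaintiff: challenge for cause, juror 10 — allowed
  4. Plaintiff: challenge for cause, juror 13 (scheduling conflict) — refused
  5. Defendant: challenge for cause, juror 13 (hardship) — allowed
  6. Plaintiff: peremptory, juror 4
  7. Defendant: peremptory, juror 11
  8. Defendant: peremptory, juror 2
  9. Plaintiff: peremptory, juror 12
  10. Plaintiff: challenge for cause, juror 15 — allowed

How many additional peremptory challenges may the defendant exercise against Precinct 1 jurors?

2

Defendant peremptories so far: #9, #11, #2 — 3 of 5 used, 2 left overall.
Against Precinct 1: #11 — 1 used; per-precinct cap 3 leaves 2.
Binding limit: min(2, 2) = 2.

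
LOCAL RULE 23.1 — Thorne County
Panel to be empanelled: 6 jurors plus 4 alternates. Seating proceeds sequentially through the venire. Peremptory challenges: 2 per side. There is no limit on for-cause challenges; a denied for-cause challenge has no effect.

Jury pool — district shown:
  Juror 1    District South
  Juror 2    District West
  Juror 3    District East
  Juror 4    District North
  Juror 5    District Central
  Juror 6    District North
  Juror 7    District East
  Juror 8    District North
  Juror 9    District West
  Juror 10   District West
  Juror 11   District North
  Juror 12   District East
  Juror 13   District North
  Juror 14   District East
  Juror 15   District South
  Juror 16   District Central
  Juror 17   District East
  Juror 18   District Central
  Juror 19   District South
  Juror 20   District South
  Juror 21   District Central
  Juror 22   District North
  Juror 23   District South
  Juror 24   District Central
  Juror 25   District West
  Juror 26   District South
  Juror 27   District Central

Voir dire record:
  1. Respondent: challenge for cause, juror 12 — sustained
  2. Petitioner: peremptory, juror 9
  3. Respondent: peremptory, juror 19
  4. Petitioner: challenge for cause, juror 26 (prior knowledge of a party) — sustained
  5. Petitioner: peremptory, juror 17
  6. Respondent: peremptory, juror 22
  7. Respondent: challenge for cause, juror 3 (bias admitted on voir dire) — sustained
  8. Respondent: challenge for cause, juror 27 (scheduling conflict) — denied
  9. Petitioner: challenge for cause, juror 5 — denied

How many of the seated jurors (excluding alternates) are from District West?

1

Removed: #3, #9, #12, #17, #19, #22, #26.
Seated jurors 1–6: #1, #2, #4, #5, #6, #7 (alternates #8, #10, #11, #13 not counted).
Of those, in District West: #2 → 1.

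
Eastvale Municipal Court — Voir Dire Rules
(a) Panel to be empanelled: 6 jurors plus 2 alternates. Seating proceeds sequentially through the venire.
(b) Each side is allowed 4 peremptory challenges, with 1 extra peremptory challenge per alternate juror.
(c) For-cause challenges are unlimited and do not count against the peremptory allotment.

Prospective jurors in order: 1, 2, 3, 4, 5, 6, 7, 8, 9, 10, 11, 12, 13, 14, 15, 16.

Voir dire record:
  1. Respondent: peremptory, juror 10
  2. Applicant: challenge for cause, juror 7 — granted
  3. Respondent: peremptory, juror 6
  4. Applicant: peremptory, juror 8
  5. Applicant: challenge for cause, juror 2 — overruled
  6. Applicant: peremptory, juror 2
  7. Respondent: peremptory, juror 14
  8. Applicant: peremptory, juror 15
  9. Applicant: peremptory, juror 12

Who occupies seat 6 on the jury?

11

Removed: #2, #6, #7, #8, #10, #12, #14, #15.
Filling seats in venire order through position 6: #1, #3, #4, #5, #9, #11.
So seat 6 is #11.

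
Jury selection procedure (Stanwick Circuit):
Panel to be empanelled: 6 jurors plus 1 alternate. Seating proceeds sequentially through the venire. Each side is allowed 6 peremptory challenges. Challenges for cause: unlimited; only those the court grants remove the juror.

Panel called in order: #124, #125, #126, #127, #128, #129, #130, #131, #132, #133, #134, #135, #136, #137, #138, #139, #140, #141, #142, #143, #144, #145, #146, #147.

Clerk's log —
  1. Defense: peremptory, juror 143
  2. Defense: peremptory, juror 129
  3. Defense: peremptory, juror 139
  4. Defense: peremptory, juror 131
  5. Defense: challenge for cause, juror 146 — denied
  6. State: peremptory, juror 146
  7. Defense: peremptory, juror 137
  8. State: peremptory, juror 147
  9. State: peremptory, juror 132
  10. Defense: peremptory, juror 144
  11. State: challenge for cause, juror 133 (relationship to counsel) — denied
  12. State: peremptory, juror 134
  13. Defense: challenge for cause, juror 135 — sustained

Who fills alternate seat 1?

Removed: #129, #131, #132, #134, #135, #137, #139, #143, #144, #146, #147. (#133 stays — for-cause denied.)
Filling seats in venire order through position 7: #124, #125, #126, #127, #128, #130, #133.
So alternate 1 is #133.

133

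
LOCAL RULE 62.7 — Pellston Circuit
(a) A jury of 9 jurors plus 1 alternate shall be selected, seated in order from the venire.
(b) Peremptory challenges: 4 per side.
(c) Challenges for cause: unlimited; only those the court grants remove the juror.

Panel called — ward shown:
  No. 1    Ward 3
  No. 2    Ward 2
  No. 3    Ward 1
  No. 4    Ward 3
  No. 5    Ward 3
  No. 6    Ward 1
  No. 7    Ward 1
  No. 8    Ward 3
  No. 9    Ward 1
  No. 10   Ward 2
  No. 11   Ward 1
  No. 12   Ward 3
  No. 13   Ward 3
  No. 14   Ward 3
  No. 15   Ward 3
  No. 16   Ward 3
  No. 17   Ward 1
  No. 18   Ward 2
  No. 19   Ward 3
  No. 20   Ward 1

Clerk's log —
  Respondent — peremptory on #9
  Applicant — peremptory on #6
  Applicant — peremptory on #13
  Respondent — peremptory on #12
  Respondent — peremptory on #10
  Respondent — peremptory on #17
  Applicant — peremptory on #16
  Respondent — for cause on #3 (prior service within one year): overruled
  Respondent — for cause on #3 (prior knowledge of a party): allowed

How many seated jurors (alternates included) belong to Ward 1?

Removed: #3, #6, #9, #10, #12, #13, #16, #17.
Seated (10 incl. alternates): #1, #2, #4, #5, #7, #8, #11, #14, #15, #18.
Of those, in Ward 1: #7, #11 → 2.

2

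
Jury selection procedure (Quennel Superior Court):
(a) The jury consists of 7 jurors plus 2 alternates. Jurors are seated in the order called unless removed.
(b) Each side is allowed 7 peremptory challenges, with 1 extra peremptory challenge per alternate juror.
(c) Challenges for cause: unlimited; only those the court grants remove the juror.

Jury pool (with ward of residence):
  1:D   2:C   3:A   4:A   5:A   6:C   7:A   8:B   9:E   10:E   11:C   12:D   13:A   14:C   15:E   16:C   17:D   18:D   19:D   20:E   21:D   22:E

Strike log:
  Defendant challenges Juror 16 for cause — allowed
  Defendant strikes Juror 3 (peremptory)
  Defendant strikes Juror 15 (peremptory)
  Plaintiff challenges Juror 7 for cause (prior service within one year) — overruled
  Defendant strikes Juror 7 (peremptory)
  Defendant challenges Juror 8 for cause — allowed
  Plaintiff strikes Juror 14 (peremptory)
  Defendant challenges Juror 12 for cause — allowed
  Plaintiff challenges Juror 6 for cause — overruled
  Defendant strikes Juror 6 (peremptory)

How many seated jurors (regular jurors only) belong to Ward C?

Removed: #3, #6, #7, #8, #12, #14, #15, #16.
Seated jurors 1–7: #1, #2, #4, #5, #9, #10, #11 (alternates #13, #17 not counted).
Of those, in Ward C: #2, #11 → 2.

2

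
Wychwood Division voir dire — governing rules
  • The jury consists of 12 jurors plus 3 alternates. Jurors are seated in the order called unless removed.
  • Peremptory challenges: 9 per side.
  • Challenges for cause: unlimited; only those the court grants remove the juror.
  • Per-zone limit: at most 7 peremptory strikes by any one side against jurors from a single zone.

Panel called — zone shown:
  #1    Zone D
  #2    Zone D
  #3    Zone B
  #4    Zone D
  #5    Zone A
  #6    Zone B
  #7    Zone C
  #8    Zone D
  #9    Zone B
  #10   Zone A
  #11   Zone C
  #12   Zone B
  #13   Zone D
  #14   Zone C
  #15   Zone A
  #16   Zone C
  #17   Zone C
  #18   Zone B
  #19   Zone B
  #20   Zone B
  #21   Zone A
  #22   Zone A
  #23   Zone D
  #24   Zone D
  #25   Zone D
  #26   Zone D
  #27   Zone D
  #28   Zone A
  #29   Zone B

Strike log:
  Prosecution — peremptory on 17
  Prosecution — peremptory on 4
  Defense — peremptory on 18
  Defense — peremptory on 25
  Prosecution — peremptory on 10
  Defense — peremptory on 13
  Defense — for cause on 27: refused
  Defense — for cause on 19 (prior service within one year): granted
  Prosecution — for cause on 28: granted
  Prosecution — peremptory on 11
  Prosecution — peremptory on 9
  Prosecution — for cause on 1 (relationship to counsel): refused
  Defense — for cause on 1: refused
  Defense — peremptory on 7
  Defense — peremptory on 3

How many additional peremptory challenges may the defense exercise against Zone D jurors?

4

Defense peremptories so far: #18, #25, #13, #7, #3 — 5 of 9 used, 4 left overall.
Against Zone D: #25, #13 — 2 used; per-zone cap 7 leaves 5.
Binding limit: min(4, 5) = 4.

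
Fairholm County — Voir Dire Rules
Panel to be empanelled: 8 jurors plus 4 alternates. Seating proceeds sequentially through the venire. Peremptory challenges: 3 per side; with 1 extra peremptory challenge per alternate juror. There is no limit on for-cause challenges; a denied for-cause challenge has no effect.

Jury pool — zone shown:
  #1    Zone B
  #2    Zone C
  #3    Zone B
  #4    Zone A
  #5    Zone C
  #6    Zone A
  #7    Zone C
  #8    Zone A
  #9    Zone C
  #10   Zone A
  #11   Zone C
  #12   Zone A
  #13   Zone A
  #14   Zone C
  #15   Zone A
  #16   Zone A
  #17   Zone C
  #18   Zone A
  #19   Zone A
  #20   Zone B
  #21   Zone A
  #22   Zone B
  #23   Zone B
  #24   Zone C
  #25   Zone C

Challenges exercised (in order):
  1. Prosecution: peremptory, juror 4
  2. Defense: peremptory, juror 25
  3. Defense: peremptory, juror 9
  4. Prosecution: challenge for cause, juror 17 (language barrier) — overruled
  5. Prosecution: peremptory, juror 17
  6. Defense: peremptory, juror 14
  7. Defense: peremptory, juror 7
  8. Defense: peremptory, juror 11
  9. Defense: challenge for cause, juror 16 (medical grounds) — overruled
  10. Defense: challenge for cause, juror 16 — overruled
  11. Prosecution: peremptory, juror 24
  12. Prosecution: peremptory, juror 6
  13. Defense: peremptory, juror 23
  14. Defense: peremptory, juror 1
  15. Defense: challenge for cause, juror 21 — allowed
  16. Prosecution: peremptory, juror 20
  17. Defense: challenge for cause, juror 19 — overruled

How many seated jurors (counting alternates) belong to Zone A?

Removed: #1, #4, #6, #7, #9, #11, #14, #17, #20, #21, #23, #24, #25.
Seated (12 incl. alternates): #2, #3, #5, #8, #10, #12, #13, #15, #16, #18, #19, #22.
Of those, in Zone A: #8, #10, #12, #13, #15, #16, #18, #19 → 8.

8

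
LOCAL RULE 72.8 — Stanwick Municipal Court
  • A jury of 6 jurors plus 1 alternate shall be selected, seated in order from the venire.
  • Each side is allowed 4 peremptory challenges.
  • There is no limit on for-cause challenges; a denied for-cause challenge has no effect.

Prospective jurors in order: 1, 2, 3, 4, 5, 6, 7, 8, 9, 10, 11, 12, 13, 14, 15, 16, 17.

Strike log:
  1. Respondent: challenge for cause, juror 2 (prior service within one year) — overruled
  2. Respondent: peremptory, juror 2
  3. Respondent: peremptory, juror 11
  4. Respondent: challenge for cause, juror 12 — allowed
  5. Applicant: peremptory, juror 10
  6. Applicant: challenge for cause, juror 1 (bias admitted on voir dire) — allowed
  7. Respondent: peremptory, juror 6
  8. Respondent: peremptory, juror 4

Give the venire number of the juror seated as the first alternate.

Removed: #1, #2, #4, #6, #10, #11, #12.
Seating in order: seats 1–6 → #3, #5, #7, #8, #9, #13; alternates → #14.
So alternate 1 is #14.

14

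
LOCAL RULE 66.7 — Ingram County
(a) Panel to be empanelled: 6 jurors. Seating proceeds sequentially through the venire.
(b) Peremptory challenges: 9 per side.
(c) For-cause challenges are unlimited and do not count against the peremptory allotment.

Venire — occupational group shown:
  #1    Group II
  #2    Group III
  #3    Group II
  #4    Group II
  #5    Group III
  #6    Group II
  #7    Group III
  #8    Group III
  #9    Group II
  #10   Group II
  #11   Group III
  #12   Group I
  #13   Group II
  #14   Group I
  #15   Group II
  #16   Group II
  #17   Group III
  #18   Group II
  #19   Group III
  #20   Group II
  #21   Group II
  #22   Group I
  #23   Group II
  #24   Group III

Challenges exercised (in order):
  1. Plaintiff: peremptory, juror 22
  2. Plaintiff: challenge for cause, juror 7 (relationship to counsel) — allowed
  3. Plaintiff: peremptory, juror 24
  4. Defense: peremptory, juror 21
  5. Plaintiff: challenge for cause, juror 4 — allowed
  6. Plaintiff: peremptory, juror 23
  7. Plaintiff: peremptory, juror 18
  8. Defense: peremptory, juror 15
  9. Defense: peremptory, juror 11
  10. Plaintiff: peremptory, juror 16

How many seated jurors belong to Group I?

Removed: #4, #7, #11, #15, #16, #18, #21, #22, #23, #24.
Seated jurors 1–6: #1, #2, #3, #5, #6, #8.
None of those are in Group I → 0.

0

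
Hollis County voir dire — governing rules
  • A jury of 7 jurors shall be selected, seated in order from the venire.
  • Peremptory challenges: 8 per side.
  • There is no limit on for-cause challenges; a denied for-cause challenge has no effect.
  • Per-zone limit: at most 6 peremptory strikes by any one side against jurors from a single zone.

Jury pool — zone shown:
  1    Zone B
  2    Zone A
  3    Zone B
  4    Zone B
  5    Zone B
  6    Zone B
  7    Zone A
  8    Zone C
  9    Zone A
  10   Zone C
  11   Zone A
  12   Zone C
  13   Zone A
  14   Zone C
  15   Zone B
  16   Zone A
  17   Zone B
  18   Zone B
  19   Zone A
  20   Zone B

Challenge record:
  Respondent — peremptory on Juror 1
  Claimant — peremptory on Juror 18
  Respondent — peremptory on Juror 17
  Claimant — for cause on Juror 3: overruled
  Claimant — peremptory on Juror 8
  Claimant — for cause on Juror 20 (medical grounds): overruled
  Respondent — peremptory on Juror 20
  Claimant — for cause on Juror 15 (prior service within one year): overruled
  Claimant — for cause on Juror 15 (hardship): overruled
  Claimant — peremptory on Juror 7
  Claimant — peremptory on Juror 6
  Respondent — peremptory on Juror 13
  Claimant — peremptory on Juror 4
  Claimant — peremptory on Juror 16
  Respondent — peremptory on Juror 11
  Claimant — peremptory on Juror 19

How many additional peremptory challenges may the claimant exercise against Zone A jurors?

1

Claimant peremptories so far: #18, #8, #7, #6, #4, #16, #19 — 7 of 8 used, 1 left overall.
Against Zone A: #7, #16, #19 — 3 used; per-zone cap 6 leaves 3.
Binding limit: min(1, 3) = 1.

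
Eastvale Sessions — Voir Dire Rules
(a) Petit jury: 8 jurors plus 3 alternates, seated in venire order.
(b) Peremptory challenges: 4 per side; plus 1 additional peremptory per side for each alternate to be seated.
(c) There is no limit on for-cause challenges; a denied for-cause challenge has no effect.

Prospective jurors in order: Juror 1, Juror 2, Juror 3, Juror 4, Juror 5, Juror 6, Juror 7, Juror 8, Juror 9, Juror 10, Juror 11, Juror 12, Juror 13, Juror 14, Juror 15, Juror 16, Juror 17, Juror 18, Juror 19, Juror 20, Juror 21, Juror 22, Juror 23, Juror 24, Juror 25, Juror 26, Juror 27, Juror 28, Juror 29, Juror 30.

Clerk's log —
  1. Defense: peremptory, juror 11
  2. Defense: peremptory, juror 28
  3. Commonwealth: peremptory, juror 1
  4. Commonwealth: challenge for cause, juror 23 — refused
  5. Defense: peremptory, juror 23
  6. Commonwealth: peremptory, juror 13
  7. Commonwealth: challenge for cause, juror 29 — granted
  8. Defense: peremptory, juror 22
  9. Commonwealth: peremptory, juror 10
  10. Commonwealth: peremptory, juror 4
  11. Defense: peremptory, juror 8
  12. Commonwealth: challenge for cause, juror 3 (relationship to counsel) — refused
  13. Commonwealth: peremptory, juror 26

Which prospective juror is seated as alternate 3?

17

Removed: #1, #4, #8, #10, #11, #13, #22, #23, #26, #28, #29. (#3 stays — for-cause denied.)
Seating in order: seats 1–8 → #2, #3, #5, #6, #7, #9, #12, #14; alternates → #15, #16, #17.
So alternate 3 is #17.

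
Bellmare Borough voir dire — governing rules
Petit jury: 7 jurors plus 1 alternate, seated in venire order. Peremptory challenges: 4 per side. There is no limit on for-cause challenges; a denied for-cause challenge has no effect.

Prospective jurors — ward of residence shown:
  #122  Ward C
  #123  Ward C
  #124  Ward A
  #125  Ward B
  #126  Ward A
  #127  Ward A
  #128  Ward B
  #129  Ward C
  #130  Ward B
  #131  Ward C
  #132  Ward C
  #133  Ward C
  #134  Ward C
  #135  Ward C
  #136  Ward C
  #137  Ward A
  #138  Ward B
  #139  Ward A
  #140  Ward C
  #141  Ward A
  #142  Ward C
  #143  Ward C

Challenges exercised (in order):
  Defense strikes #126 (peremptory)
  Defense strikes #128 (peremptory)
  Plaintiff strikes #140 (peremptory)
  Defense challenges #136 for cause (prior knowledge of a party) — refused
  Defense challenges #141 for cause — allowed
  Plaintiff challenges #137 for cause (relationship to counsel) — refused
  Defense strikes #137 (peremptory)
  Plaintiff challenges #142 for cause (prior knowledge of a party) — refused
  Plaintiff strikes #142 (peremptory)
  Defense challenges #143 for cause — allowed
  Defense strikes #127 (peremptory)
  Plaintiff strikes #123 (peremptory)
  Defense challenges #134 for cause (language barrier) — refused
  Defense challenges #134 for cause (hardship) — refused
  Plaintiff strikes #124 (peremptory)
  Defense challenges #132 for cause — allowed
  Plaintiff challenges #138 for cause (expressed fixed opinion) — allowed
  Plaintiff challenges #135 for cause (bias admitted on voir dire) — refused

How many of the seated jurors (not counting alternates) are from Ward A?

0

Removed: #123, #124, #126, #127, #128, #132, #137, #138, #140, #141, #142, #143.
Seated jurors 1–7: #122, #125, #129, #130, #131, #133, #134 (alternates #135 not counted).
None of those are in Ward A → 0.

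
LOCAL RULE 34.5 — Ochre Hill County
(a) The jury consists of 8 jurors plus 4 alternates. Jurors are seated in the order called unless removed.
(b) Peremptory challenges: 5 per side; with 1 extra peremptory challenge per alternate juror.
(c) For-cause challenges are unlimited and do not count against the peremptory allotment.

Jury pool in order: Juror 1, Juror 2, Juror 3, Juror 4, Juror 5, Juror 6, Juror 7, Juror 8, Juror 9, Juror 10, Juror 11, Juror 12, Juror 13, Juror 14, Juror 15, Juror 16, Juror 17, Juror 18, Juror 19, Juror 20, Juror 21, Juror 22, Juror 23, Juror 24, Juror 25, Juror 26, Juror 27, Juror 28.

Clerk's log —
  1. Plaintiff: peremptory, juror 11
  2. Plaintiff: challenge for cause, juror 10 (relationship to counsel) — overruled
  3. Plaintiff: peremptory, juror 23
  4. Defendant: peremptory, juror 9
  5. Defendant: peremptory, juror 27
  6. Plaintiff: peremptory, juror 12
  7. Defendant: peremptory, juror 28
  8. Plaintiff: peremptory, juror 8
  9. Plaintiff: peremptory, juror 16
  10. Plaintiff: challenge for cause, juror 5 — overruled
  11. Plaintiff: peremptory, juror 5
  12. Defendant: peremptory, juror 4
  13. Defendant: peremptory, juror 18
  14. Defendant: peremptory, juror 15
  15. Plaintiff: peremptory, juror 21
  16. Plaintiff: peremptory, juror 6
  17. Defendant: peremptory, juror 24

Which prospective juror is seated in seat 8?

Removed: #4, #5, #6, #8, #9, #11, #12, #15, #16, #18, #21, #23, #24, #27, #28. (#10 stays — for-cause denied.)
Seating in order: seats 1–8 → #1, #2, #3, #7, #10, #13, #14, #17; alternates → #19, #20, #22, #25.
So seat 8 is #17.

17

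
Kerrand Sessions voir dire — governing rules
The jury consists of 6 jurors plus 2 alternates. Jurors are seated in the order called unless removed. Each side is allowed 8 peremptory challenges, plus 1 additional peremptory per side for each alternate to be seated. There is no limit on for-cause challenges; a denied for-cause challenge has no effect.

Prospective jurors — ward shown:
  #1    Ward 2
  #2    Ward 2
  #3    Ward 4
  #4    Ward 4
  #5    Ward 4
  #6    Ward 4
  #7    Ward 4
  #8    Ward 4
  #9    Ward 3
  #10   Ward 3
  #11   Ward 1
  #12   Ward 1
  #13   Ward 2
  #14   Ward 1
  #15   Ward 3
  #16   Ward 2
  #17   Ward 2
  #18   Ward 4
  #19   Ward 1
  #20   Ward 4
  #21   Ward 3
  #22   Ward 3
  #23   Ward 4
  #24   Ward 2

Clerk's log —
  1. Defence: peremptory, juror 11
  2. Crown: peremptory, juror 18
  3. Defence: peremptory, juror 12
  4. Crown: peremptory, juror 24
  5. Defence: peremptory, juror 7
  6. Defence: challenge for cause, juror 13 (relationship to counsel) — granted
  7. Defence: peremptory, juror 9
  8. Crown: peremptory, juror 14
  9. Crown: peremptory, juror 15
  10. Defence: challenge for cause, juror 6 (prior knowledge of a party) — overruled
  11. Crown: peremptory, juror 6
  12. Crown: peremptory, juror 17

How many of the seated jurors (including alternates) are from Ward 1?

0

Removed: #6, #7, #9, #11, #12, #13, #14, #15, #17, #18, #24.
Seated (8 incl. alternates): #1, #2, #3, #4, #5, #8, #10, #16.
None of those are in Ward 1 → 0.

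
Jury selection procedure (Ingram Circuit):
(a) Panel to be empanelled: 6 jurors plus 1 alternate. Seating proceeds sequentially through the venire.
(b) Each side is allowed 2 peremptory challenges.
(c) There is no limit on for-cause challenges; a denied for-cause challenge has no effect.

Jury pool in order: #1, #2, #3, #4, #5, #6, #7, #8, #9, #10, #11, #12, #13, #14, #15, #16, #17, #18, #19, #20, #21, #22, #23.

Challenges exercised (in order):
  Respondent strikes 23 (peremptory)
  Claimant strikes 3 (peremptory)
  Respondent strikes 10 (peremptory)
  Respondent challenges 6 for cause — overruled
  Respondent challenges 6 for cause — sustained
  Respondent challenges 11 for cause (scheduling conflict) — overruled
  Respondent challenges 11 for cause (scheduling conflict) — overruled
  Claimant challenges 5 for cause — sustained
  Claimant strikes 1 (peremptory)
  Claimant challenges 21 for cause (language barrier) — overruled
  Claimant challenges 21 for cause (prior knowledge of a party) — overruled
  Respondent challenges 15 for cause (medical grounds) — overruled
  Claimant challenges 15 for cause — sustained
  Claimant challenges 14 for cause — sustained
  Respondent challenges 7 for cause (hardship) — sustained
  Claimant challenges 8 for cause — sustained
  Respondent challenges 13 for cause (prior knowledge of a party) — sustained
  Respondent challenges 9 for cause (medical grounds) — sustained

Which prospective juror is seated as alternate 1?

Removed: #1, #3, #5, #6, #7, #8, #9, #10, #13, #14, #15, #23. (#11, #21 stay — for-cause denied.)
Seating in order: seats 1–6 → #2, #4, #11, #12, #16, #17; alternates → #18.
So alternate 1 is #18.

18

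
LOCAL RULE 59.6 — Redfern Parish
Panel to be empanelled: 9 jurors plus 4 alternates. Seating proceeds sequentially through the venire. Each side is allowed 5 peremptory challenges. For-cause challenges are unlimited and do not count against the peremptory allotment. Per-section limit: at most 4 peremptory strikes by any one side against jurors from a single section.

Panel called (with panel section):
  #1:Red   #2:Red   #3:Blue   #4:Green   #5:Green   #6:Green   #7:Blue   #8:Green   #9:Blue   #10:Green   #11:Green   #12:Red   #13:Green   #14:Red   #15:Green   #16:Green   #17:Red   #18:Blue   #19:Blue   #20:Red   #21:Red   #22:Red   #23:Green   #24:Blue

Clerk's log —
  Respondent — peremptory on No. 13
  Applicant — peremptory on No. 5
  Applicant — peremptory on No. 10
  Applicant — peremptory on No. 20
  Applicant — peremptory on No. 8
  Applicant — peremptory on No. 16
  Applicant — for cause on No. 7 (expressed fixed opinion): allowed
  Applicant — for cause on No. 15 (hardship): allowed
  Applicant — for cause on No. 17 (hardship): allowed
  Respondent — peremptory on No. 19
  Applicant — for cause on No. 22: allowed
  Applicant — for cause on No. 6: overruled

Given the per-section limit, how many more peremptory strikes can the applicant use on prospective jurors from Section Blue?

Applicant peremptories so far: #5, #10, #20, #8, #16 — 5 of 5 used, 0 left overall.
Against Section Blue: none yet — per-section cap 4 leaves 4.
Binding limit: min(0, 4) = 0.

0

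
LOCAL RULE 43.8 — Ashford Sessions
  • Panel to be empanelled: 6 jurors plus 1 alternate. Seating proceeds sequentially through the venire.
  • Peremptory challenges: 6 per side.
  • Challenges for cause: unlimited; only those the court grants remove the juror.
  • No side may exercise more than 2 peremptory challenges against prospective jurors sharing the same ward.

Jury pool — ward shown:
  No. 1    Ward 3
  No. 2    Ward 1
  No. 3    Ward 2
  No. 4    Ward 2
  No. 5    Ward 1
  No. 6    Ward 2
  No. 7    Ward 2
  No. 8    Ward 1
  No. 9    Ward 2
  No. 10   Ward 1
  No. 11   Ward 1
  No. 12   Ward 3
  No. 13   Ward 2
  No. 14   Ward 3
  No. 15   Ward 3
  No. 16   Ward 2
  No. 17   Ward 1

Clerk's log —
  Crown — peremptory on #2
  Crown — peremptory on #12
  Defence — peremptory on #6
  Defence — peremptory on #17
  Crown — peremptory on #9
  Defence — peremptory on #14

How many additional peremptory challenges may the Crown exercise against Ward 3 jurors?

Crown peremptories so far: #2, #12, #9 — 3 of 6 used, 3 left overall.
Against Ward 3: #12 — 1 used; per-ward cap 2 leaves 1.
Binding limit: min(3, 1) = 1.

1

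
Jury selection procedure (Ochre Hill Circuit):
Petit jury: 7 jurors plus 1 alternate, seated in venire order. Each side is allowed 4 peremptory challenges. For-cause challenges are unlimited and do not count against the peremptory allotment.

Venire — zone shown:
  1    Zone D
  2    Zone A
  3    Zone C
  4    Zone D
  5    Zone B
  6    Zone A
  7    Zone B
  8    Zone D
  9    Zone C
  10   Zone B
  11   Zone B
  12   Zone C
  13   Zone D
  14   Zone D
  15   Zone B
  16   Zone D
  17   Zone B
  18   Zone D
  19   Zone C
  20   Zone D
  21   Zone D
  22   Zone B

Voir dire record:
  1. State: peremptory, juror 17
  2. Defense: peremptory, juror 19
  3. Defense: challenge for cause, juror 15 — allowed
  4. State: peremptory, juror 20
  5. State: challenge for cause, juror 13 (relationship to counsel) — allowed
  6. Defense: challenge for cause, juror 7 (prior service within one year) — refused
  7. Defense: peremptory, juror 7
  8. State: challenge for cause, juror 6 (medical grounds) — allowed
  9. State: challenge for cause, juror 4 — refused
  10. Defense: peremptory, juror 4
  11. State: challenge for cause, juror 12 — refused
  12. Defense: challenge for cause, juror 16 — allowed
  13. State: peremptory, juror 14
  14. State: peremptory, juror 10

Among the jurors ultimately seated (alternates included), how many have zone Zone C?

Removed: #4, #6, #7, #10, #13, #14, #15, #16, #17, #19, #20.
Seated (8 incl. alternates): #1, #2, #3, #5, #8, #9, #11, #12.
Of those, in Zone C: #3, #9, #12 → 3.

3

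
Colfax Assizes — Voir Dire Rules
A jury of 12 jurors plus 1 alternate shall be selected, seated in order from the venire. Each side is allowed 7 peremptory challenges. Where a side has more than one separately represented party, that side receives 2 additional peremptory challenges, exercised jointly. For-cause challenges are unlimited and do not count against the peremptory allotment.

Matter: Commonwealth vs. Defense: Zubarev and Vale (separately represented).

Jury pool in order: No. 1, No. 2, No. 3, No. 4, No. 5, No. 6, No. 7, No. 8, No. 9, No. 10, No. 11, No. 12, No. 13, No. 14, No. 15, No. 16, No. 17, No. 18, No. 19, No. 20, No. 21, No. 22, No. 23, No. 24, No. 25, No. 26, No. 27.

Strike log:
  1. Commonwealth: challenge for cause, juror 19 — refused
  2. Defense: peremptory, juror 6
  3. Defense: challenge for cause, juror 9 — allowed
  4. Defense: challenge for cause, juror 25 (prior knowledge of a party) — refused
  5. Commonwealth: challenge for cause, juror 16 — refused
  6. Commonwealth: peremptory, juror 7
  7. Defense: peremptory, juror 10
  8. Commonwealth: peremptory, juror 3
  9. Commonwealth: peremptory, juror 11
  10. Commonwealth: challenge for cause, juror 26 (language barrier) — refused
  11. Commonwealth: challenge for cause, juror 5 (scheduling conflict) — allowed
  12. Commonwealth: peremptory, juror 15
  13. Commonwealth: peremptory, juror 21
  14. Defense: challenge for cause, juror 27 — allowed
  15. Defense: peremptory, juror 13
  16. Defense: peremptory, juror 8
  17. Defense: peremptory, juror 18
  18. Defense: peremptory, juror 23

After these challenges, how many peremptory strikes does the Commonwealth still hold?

Commonwealth allotment: 7.
Commonwealth peremptories used: #7, #3, #11, #15, #21 — 5 (for-cause on #19, #16, #26, #5 don't count).
Remaining: 7 − 5 = 2.

2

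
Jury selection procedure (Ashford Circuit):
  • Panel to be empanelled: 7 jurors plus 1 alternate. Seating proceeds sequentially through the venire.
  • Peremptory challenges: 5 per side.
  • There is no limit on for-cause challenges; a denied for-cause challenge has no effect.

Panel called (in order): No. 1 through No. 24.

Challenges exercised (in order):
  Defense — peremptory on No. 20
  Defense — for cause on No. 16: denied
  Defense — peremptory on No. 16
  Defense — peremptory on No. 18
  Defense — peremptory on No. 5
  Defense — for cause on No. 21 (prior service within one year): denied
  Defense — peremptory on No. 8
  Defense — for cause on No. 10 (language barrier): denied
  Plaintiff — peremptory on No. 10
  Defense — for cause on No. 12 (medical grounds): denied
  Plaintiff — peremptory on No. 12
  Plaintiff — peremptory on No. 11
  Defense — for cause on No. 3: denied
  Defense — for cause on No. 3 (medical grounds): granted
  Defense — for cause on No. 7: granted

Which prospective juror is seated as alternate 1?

Removed: #3, #5, #7, #8, #10, #11, #12, #16, #18, #20. (#21 stays — for-cause denied.)
Seating in order: seats 1–7 → #1, #2, #4, #6, #9, #13, #14; alternates → #15.
So alternate 1 is #15.

15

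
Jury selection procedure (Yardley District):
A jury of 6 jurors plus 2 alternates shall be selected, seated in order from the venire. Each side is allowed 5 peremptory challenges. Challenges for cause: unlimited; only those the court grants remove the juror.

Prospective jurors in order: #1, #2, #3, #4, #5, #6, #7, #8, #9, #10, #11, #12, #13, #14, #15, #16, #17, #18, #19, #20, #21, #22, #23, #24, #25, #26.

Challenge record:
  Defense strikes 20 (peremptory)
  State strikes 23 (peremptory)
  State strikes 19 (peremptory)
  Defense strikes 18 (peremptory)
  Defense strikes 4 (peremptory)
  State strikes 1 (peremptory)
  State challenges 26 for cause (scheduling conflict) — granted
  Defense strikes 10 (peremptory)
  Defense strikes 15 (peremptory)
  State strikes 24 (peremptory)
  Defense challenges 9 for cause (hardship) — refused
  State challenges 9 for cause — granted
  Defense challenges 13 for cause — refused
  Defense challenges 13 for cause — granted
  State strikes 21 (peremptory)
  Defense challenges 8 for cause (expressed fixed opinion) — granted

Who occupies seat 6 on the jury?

Removed: #1, #4, #8, #9, #10, #13, #15, #18, #19, #20, #21, #23, #24, #26.
Seating in order: seats 1–6 → #2, #3, #5, #6, #7, #11; alternates → #12, #14.
So seat 6 is #11.

11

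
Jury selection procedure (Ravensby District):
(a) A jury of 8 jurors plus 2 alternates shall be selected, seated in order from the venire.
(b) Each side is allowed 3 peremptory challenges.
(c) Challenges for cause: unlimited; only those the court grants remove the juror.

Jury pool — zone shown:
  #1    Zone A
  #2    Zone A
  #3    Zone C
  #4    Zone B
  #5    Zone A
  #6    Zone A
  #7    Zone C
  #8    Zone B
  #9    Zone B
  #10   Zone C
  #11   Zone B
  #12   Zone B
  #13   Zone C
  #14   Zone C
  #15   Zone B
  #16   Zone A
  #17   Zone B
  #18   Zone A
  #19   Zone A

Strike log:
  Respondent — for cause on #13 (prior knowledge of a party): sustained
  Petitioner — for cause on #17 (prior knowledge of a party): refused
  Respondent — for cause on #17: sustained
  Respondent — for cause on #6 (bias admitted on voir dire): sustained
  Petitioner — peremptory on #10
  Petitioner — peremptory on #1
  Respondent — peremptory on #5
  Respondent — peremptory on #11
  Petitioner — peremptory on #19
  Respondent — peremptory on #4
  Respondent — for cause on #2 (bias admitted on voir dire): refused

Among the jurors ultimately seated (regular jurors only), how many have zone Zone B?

4

Removed: #1, #4, #5, #6, #10, #11, #13, #17, #19.
Seated jurors 1–8: #2, #3, #7, #8, #9, #12, #14, #15 (alternates #16, #18 not counted).
Of those, in Zone B: #8, #9, #12, #15 → 4.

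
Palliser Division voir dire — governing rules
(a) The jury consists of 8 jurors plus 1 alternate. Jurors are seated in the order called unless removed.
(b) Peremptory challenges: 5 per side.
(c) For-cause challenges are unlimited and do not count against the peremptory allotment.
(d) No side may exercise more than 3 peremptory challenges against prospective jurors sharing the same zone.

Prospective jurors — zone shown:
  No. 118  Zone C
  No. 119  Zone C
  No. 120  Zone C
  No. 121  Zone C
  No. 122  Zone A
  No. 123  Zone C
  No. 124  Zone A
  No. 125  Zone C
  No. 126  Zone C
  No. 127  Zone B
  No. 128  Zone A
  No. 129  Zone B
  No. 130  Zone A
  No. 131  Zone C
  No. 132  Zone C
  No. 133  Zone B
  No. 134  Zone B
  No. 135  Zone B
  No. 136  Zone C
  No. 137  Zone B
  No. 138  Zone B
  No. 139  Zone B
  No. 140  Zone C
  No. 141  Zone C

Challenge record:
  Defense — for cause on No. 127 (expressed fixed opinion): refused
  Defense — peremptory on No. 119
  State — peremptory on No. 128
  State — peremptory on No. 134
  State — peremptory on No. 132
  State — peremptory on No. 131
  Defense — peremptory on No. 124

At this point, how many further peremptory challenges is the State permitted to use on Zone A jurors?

State peremptories so far: #128, #134, #132, #131 — 4 of 5 used, 1 left overall.
Against Zone A: #128 — 1 used; per-zone cap 3 leaves 2.
Binding limit: min(1, 2) = 1.

1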